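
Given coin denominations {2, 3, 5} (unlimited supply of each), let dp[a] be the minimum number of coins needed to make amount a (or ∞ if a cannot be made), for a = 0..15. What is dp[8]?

2

 a  0  1  2  3  4  5  6  7  8  9 10 11 12 13 14 15
dp  0  -  1  1  2  1  2  2  2  3  2  3  3  3  4  3
(- denotes ∞ / unreachable)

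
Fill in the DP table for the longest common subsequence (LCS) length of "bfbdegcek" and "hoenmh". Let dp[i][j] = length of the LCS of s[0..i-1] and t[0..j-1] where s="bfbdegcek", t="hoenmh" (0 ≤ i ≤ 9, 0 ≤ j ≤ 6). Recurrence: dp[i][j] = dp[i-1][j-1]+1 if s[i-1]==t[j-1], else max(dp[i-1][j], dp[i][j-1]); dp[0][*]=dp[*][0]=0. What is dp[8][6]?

   ''  h  o  e  n  m  h
''  0  0  0  0  0  0  0
 b  0  0  0  0  0  0  0
 f  0  0  0  0  0  0  0
 b  0  0  0  0  0  0  0
 d  0  0  0  0  0  0  0
 e  0  0  0  1  1  1  1
 g  0  0  0  1  1  1  1
 c  0  0  0  1  1  1  1
 e  0  0  0  1  1  1  1
 k  0  0  0  1  1  1  1

1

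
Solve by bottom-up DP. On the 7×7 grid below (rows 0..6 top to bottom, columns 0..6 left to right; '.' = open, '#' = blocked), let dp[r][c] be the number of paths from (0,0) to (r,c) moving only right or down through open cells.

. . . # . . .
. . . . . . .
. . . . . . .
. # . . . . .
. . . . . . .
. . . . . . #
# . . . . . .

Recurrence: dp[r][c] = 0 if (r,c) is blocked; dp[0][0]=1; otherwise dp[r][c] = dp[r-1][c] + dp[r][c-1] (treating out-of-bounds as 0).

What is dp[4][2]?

7

r\c   0   1   2   3   4   5   6
  0   1   1   1   0   0   0   0
  1   1   2   3   3   3   3   3
  2   1   3   6   9  12  15  18
  3   1   0   6  15  27  42  60
  4   1   1   7  22  49  91 151
  5   1   2   9  31  80 171   0
  6   0   2  11  42 122 293 293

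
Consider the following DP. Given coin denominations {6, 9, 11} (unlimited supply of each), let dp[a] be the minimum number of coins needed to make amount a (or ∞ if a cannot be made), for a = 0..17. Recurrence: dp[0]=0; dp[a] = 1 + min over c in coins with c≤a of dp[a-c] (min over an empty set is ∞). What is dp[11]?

1

 a  0  1  2  3  4  5  6  7  8  9 10 11 12 13 14 15 16 17
dp  0  -  -  -  -  -  1  -  -  1  -  1  2  -  -  2  -  2
(- denotes ∞ / unreachable)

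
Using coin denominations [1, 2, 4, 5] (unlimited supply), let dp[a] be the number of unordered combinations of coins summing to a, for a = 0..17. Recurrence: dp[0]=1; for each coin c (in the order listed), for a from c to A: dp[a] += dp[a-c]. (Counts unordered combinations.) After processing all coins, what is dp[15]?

37

after  coin     0     1     2     3     4     5     6     7     8     9    10    11    12    13    14    15    16    17
          1     1     1     1     1     1     1     1     1     1     1     1     1     1     1     1     1     1     1
          2     1     1     2     2     3     3     4     4     5     5     6     6     7     7     8     8     9     9
          4     1     1     2     2     4     4     6     6     9     9    12    12    16    16    20    20    25    25
          5     1     1     2     2     4     5     7     8    11    13    17    19    24    27    33    37    44    49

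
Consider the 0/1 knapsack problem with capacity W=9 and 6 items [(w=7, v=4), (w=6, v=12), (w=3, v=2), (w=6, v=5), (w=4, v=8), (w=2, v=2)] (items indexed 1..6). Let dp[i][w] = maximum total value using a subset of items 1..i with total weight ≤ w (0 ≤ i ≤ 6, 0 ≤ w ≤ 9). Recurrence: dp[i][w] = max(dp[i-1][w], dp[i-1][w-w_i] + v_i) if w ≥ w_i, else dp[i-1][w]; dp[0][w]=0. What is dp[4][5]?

2

i\w   0   1   2   3   4   5   6   7   8   9
  0   0   0   0   0   0   0   0   0   0   0
  1   0   0   0   0   0   0   0   4   4   4
  2   0   0   0   0   0   0  12  12  12  12
  3   0   0   0   2   2   2  12  12  12  14
  4   0   0   0   2   2   2  12  12  12  14
  5   0   0   0   2   8   8  12  12  12  14
  6   0   0   2   2   8   8  12  12  14  14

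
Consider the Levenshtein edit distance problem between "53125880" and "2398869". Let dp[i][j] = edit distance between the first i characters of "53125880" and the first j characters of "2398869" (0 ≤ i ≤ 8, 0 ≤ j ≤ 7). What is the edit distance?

   ''  2  3  9  8  8  6  9
''  0  1  2  3  4  5  6  7
 5  1  1  2  3  4  5  6  7
 3  2  2  1  2  3  4  5  6
 1  3  3  2  2  3  4  5  6
 2  4  3  3  3  3  4  5  6
 5  5  4  4  4  4  4  5  6
 8  6  5  5  5  4  4  5  6
 8  7  6  6  6  5  4  5  6
 0  8  7  7  7  6  5  5  6

6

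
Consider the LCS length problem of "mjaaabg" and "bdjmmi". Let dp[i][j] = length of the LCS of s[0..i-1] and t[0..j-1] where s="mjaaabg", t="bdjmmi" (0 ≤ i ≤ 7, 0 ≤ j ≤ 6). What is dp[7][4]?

1

   ''  b  d  j  m  m  i
''  0  0  0  0  0  0  0
 m  0  0  0  0  1  1  1
 j  0  0  0  1  1  1  1
 a  0  0  0  1  1  1  1
 a  0  0  0  1  1  1  1
 a  0  0  0  1  1  1  1
 b  0  1  1  1  1  1  1
 g  0  1  1  1  1  1  1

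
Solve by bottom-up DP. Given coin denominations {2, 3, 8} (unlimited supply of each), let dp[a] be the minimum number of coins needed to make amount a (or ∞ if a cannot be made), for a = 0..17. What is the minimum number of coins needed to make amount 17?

4

 a  0  1  2  3  4  5  6  7  8  9 10 11 12 13 14 15 16 17
dp  0  -  1  1  2  2  2  3  1  3  2  2  3  3  3  4  2  4
(- denotes ∞ / unreachable)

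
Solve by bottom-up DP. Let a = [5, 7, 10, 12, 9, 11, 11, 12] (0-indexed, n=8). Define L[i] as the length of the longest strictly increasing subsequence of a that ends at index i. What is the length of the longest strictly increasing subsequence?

   i    0    1    2    3    4    5    6    7
a[i]    5    7   10   12    9   11   11   12
L[i]    1    2    3    4    3    4    4    5

5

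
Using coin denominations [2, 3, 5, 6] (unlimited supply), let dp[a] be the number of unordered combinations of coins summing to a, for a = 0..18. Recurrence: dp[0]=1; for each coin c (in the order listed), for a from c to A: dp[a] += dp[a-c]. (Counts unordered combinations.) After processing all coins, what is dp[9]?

4

after  coin     0     1     2     3     4     5     6     7     8     9    10    11    12    13    14    15    16    17    18
          2     1     0     1     0     1     0     1     0     1     0     1     0     1     0     1     0     1     0     1
          3     1     0     1     1     1     1     2     1     2     2     2     2     3     2     3     3     3     3     4
          5     1     0     1     1     1     2     2     2     3     3     4     4     5     5     6     7     7     8     9
          6     1     0     1     1     1     2     3     2     4     4     5     6     8     7    10    11    12    14    17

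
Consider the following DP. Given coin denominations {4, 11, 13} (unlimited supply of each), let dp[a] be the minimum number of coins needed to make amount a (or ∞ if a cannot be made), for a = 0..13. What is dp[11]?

 a  0  1  2  3  4  5  6  7  8  9 10 11 12 13
dp  0  -  -  -  1  -  -  -  2  -  -  1  3  1
(- denotes ∞ / unreachable)

1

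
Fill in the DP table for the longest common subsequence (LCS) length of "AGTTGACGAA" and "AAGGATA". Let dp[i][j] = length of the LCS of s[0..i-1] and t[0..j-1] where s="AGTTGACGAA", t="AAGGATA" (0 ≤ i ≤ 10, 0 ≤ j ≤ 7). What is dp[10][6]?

4

   ''  A  A  G  G  A  T  A
''  0  0  0  0  0  0  0  0
 A  0  1  1  1  1  1  1  1
 G  0  1  1  2  2  2  2  2
 T  0  1  1  2  2  2  3  3
 T  0  1  1  2  2  2  3  3
 G  0  1  1  2  3  3  3  3
 A  0  1  2  2  3  4  4  4
 C  0  1  2  2  3  4  4  4
 G  0  1  2  3  3  4  4  4
 A  0  1  2  3  3  4  4  5
 A  0  1  2  3  3  4  4  5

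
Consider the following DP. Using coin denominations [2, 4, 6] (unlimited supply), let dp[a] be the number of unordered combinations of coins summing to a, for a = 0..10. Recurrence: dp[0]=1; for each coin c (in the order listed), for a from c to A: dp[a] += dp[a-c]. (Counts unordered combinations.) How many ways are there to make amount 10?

after  coin     0     1     2     3     4     5     6     7     8     9    10
          2     1     0     1     0     1     0     1     0     1     0     1
          4     1     0     1     0     2     0     2     0     3     0     3
          6     1     0     1     0     2     0     3     0     4     0     5

5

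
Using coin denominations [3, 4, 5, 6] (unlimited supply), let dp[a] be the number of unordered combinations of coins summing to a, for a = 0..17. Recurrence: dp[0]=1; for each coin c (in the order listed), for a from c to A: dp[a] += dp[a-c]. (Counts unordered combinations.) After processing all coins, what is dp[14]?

after  coin     0     1     2     3     4     5     6     7     8     9    10    11    12    13    14    15    16    17
          3     1     0     0     1     0     0     1     0     0     1     0     0     1     0     0     1     0     0
          4     1     0     0     1     1     0     1     1     1     1     1     1     2     1     1     2     2     1
          5     1     0     0     1     1     1     1     1     2     2     2     2     3     3     3     4     4     4
          6     1     0     0     1     1     1     2     1     2     3     3     3     5     4     5     7     7     7

5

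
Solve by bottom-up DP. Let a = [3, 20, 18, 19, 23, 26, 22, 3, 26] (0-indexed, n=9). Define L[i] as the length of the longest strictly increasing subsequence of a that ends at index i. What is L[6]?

   i    0    1    2    3    4    5    6    7    8
a[i]    3   20   18   19   23   26   22    3   26
L[i]    1    2    2    3    4    5    4    1    5

4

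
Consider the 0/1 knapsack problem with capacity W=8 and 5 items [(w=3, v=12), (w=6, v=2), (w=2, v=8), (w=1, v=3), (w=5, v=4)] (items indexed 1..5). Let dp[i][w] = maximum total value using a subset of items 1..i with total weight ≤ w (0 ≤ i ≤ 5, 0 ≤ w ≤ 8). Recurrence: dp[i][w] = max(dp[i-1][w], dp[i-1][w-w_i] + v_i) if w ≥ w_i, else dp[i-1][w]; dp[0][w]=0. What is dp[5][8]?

23

i\w   0   1   2   3   4   5   6   7   8
  0   0   0   0   0   0   0   0   0   0
  1   0   0   0  12  12  12  12  12  12
  2   0   0   0  12  12  12  12  12  12
  3   0   0   8  12  12  20  20  20  20
  4   0   3   8  12  15  20  23  23  23
  5   0   3   8  12  15  20  23  23  23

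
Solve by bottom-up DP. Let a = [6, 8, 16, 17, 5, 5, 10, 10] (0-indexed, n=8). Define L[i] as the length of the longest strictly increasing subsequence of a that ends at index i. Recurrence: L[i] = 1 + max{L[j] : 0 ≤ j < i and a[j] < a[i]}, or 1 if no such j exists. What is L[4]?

   i    0    1    2    3    4    5    6    7
a[i]    6    8   16   17    5    5   10   10
L[i]    1    2    3    4    1    1    3    3

1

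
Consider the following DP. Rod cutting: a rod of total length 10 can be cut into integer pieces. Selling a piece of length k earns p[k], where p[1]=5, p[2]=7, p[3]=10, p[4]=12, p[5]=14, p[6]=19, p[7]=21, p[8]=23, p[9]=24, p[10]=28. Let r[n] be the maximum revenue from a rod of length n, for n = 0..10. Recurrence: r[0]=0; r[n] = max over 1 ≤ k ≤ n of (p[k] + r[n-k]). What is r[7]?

   n    0    1    2    3    4    5    6    7    8    9   10
r[n]    0    5   10   15   20   25   30   35   40   45   50

35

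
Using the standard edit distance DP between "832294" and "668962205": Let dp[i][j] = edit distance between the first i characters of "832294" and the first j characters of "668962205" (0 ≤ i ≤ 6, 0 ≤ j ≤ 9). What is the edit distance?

6

   ''  6  6  8  9  6  2  2  0  5
''  0  1  2  3  4  5  6  7  8  9
 8  1  1  2  2  3  4  5  6  7  8
 3  2  2  2  3  3  4  5  6  7  8
 2  3  3  3  3  4  4  4  5  6  7
 2  4  4  4  4  4  5  4  4  5  6
 9  5  5  5  5  4  5  5  5  5  6
 4  6  6  6  6  5  5  6  6  6  6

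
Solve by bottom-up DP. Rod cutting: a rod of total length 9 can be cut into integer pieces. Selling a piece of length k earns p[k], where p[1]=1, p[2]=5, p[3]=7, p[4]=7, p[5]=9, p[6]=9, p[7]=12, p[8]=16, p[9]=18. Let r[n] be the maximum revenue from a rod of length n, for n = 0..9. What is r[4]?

   n    0    1    2    3    4    5    6    7    8    9
r[n]    0    1    5    7   10   12   15   17   20   22

10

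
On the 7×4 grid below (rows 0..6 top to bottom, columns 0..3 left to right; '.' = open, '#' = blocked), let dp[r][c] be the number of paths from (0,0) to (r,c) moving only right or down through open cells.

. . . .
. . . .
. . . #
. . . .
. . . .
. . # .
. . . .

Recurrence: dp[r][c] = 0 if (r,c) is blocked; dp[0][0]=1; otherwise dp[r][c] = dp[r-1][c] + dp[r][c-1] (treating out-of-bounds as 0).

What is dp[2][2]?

r\c   0   1   2   3
  0   1   1   1   1
  1   1   2   3   4
  2   1   3   6   0
  3   1   4  10  10
  4   1   5  15  25
  5   1   6   0  25
  6   1   7   7  32

6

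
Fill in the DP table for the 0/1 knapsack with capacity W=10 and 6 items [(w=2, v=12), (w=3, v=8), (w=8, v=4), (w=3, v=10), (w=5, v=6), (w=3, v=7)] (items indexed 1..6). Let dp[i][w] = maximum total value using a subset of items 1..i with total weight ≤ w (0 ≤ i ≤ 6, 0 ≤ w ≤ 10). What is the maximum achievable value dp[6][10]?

30

i\w   0   1   2   3   4   5   6   7   8   9  10
  0   0   0   0   0   0   0   0   0   0   0   0
  1   0   0  12  12  12  12  12  12  12  12  12
  2   0   0  12  12  12  20  20  20  20  20  20
  3   0   0  12  12  12  20  20  20  20  20  20
  4   0   0  12  12  12  22  22  22  30  30  30
  5   0   0  12  12  12  22  22  22  30  30  30
  6   0   0  12  12  12  22  22  22  30  30  30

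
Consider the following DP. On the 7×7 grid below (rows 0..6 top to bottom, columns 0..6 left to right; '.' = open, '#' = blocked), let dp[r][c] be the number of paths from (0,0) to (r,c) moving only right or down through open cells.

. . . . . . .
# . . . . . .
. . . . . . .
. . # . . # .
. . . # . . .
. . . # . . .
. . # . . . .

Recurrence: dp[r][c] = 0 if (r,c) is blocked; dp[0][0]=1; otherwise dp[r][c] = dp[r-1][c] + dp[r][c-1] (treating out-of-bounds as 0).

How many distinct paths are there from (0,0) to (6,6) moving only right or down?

117

r\c   0   1   2   3   4   5   6
  0   1   1   1   1   1   1   1
  1   0   1   2   3   4   5   6
  2   0   1   3   6  10  15  21
  3   0   1   0   6  16   0  21
  4   0   1   1   0  16  16  37
  5   0   1   2   0  16  32  69
  6   0   1   0   0  16  48 117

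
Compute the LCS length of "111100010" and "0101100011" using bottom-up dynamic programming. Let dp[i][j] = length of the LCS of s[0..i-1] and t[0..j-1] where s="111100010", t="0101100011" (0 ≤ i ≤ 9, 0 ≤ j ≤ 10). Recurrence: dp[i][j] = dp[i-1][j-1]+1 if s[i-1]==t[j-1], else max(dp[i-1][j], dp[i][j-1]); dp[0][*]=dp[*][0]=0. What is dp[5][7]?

   ''  0  1  0  1  1  0  0  0  1  1
''  0  0  0  0  0  0  0  0  0  0  0
 1  0  0  1  1  1  1  1  1  1  1  1
 1  0  0  1  1  2  2  2  2  2  2  2
 1  0  0  1  1  2  3  3  3  3  3  3
 1  0  0  1  1  2  3  3  3  3  4  4
 0  0  1  1  2  2  3  4  4  4  4  4
 0  0  1  1  2  2  3  4  5  5  5  5
 0  0  1  1  2  2  3  4  5  6  6  6
 1  0  1  2  2  3  3  4  5  6  7  7
 0  0  1  2  3  3  3  4  5  6  7  7

4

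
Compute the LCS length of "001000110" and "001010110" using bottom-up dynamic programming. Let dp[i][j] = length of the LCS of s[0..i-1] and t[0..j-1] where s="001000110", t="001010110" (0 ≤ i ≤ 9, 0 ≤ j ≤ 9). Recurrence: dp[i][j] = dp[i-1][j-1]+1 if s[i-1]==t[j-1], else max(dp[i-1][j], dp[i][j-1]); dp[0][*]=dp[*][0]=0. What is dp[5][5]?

   ''  0  0  1  0  1  0  1  1  0
''  0  0  0  0  0  0  0  0  0  0
 0  0  1  1  1  1  1  1  1  1  1
 0  0  1  2  2  2  2  2  2  2  2
 1  0  1  2  3  3  3  3  3  3  3
 0  0  1  2  3  4  4  4  4  4  4
 0  0  1  2  3  4  4  5  5  5  5
 0  0  1  2  3  4  4  5  5  5  6
 1  0  1  2  3  4  5  5  6  6  6
 1  0  1  2  3  4  5  5  6  7  7
 0  0  1  2  3  4  5  6  6  7  8

4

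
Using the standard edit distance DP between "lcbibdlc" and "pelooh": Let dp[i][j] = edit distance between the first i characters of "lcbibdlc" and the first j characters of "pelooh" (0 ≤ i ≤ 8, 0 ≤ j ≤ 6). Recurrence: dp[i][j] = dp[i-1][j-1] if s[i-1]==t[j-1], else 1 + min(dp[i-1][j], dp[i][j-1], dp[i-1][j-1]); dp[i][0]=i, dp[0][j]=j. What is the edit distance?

   ''  p  e  l  o  o  h
''  0  1  2  3  4  5  6
 l  1  1  2  2  3  4  5
 c  2  2  2  3  3  4  5
 b  3  3  3  3  4  4  5
 i  4  4  4  4  4  5  5
 b  5  5  5  5  5  5  6
 d  6  6  6  6  6  6  6
 l  7  7  7  6  7  7  7
 c  8  8  8  7  7  8  8

8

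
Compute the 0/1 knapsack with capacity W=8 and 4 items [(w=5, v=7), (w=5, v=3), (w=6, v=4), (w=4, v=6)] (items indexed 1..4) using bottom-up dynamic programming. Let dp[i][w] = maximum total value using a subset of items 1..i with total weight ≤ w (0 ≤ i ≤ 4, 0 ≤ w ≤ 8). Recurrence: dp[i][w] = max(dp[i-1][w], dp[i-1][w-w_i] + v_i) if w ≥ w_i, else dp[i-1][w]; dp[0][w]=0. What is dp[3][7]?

i\w   0   1   2   3   4   5   6   7   8
  0   0   0   0   0   0   0   0   0   0
  1   0   0   0   0   0   7   7   7   7
  2   0   0   0   0   0   7   7   7   7
  3   0   0   0   0   0   7   7   7   7
  4   0   0   0   0   6   7   7   7   7

7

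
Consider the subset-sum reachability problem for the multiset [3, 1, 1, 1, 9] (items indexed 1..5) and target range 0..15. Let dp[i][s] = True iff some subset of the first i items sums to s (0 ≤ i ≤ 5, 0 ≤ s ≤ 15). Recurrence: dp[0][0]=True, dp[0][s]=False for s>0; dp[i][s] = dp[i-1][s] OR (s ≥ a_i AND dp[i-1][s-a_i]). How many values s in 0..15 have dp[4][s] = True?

7

i\s   0   1   2   3   4   5   6   7   8   9  10  11  12  13  14  15
  0   T   F   F   F   F   F   F   F   F   F   F   F   F   F   F   F
  1   T   F   F   T   F   F   F   F   F   F   F   F   F   F   F   F
  2   T   T   F   T   T   F   F   F   F   F   F   F   F   F   F   F
  3   T   T   T   T   T   T   F   F   F   F   F   F   F   F   F   F
  4   T   T   T   T   T   T   T   F   F   F   F   F   F   F   F   F
  5   T   T   T   T   T   T   T   F   F   T   T   T   T   T   T   T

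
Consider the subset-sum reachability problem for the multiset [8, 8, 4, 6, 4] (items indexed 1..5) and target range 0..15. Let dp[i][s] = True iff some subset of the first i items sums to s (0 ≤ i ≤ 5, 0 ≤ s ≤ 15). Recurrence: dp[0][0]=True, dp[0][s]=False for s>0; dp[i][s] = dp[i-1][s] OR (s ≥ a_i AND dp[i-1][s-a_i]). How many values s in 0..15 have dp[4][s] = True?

i\s   0   1   2   3   4   5   6   7   8   9  10  11  12  13  14  15
  0   T   F   F   F   F   F   F   F   F   F   F   F   F   F   F   F
  1   T   F   F   F   F   F   F   F   T   F   F   F   F   F   F   F
  2   T   F   F   F   F   F   F   F   T   F   F   F   F   F   F   F
  3   T   F   F   F   T   F   F   F   T   F   F   F   T   F   F   F
  4   T   F   F   F   T   F   T   F   T   F   T   F   T   F   T   F
  5   T   F   F   F   T   F   T   F   T   F   T   F   T   F   T   F

7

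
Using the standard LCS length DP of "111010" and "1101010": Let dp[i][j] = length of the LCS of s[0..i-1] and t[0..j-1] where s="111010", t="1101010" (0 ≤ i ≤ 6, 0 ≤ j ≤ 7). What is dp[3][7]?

3

   ''  1  1  0  1  0  1  0
''  0  0  0  0  0  0  0  0
 1  0  1  1  1  1  1  1  1
 1  0  1  2  2  2  2  2  2
 1  0  1  2  2  3  3  3  3
 0  0  1  2  3  3  4  4  4
 1  0  1  2  3  4  4  5  5
 0  0  1  2  3  4  5  5  6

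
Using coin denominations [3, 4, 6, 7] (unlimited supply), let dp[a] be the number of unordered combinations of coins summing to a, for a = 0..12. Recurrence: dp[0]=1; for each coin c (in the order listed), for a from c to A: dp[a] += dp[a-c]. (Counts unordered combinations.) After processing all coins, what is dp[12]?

after  coin     0     1     2     3     4     5     6     7     8     9    10    11    12
          3     1     0     0     1     0     0     1     0     0     1     0     0     1
          4     1     0     0     1     1     0     1     1     1     1     1     1     2
          6     1     0     0     1     1     0     2     1     1     2     2     1     4
          7     1     0     0     1     1     0     2     2     1     2     3     2     4

4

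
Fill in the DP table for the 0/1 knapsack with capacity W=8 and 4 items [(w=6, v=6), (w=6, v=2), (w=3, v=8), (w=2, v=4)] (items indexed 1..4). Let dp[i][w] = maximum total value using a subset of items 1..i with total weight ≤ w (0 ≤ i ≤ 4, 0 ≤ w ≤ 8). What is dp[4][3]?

8

i\w   0   1   2   3   4   5   6   7   8
  0   0   0   0   0   0   0   0   0   0
  1   0   0   0   0   0   0   6   6   6
  2   0   0   0   0   0   0   6   6   6
  3   0   0   0   8   8   8   8   8   8
  4   0   0   4   8   8  12  12  12  12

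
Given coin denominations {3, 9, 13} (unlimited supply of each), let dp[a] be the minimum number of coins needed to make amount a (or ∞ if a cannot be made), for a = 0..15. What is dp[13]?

1

 a  0  1  2  3  4  5  6  7  8  9 10 11 12 13 14 15
dp  0  -  -  1  -  -  2  -  -  1  -  -  2  1  -  3
(- denotes ∞ / unreachable)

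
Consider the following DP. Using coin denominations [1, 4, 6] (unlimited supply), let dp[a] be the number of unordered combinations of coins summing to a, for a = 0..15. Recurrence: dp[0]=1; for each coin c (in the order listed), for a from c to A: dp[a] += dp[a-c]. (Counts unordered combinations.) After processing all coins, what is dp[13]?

after  coin     0     1     2     3     4     5     6     7     8     9    10    11    12    13    14    15
          1     1     1     1     1     1     1     1     1     1     1     1     1     1     1     1     1
          4     1     1     1     1     2     2     2     2     3     3     3     3     4     4     4     4
          6     1     1     1     1     2     2     3     3     4     4     5     5     7     7     8     8

7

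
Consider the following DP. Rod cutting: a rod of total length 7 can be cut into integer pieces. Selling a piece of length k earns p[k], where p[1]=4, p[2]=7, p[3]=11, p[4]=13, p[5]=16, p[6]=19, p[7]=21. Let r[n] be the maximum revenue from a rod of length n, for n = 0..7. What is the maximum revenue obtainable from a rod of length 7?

28

   n    0    1    2    3    4    5    6    7
r[n]    0    4    8   12   16   20   24   28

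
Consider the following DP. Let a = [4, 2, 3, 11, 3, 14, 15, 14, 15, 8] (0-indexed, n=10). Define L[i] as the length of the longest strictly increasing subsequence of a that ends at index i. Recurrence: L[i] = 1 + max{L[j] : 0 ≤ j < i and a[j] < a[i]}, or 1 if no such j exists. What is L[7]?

   i    0    1    2    3    4    5    6    7    8    9
a[i]    4    2    3   11    3   14   15   14   15    8
L[i]    1    1    2    3    2    4    5    4    5    3

4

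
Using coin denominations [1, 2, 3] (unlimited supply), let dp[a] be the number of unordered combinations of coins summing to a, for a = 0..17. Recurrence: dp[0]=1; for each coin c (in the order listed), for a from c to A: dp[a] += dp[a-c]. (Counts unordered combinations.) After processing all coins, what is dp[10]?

after  coin     0     1     2     3     4     5     6     7     8     9    10    11    12    13    14    15    16    17
          1     1     1     1     1     1     1     1     1     1     1     1     1     1     1     1     1     1     1
          2     1     1     2     2     3     3     4     4     5     5     6     6     7     7     8     8     9     9
          3     1     1     2     3     4     5     7     8    10    12    14    16    19    21    24    27    30    33

14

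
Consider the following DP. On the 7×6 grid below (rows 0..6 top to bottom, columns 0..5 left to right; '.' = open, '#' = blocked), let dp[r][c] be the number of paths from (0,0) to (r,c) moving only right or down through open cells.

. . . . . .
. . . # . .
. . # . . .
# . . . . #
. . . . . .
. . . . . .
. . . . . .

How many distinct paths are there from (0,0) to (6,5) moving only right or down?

r\c   0   1   2   3   4   5
  0   1   1   1   1   1   1
  1   1   2   3   0   1   2
  2   1   3   0   0   1   3
  3   0   3   3   3   4   0
  4   0   3   6   9  13  13
  5   0   3   9  18  31  44
  6   0   3  12  30  61 105

105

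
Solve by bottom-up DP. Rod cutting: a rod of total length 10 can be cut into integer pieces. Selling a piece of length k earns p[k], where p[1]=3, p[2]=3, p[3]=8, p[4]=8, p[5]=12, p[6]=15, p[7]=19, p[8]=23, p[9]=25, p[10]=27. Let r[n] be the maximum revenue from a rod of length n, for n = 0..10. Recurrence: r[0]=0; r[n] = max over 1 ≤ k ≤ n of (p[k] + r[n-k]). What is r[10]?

   n    0    1    2    3    4    5    6    7    8    9   10
r[n]    0    3    6    9   12   15   18   21   24   27   30

30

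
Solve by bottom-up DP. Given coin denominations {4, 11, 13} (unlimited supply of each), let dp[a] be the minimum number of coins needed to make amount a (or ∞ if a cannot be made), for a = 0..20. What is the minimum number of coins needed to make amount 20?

5

 a  0  1  2  3  4  5  6  7  8  9 10 11 12 13 14 15 16 17 18 19 20
dp  0  -  -  -  1  -  -  -  2  -  -  1  3  1  -  2  4  2  -  3  5
(- denotes ∞ / unreachable)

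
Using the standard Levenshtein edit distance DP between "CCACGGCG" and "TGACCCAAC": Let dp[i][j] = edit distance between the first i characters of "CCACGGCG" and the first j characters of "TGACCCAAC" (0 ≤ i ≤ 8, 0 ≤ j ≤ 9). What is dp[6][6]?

4

   ''  T  G  A  C  C  C  A  A  C
''  0  1  2  3  4  5  6  7  8  9
 C  1  1  2  3  3  4  5  6  7  8
 C  2  2  2  3  3  3  4  5  6  7
 A  3  3  3  2  3  4  4  4  5  6
 C  4  4  4  3  2  3  4  5  5  5
 G  5  5  4  4  3  3  4  5  6  6
 G  6  6  5  5  4  4  4  5  6  7
 C  7  7  6  6  5  4  4  5  6  6
 G  8  8  7  7  6  5  5  5  6  7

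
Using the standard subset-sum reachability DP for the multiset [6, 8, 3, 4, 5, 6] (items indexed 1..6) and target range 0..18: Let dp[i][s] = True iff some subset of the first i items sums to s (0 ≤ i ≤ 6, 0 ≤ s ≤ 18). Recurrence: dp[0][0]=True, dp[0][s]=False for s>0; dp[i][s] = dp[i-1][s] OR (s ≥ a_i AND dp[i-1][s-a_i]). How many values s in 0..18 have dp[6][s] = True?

i\s   0   1   2   3   4   5   6   7   8   9  10  11  12  13  14  15  16  17  18
  0   T   F   F   F   F   F   F   F   F   F   F   F   F   F   F   F   F   F   F
  1   T   F   F   F   F   F   T   F   F   F   F   F   F   F   F   F   F   F   F
  2   T   F   F   F   F   F   T   F   T   F   F   F   F   F   T   F   F   F   F
  3   T   F   F   T   F   F   T   F   T   T   F   T   F   F   T   F   F   T   F
  4   T   F   F   T   T   F   T   T   T   T   T   T   T   T   T   T   F   T   T
  5   T   F   F   T   T   T   T   T   T   T   T   T   T   T   T   T   T   T   T
  6   T   F   F   T   T   T   T   T   T   T   T   T   T   T   T   T   T   T   T

17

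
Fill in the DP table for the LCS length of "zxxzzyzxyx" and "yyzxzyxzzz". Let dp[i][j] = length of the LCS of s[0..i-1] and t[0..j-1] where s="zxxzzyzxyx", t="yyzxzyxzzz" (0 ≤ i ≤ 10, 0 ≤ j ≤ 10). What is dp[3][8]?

3

   ''  y  y  z  x  z  y  x  z  z  z
''  0  0  0  0  0  0  0  0  0  0  0
 z  0  0  0  1  1  1  1  1  1  1  1
 x  0  0  0  1  2  2  2  2  2  2  2
 x  0  0  0  1  2  2  2  3  3  3  3
 z  0  0  0  1  2  3  3  3  4  4  4
 z  0  0  0  1  2  3  3  3  4  5  5
 y  0  1  1  1  2  3  4  4  4  5  5
 z  0  1  1  2  2  3  4  4  5  5  6
 x  0  1  1  2  3  3  4  5  5  5  6
 y  0  1  2  2  3  3  4  5  5  5  6
 x  0  1  2  2  3  3  4  5  5  5  6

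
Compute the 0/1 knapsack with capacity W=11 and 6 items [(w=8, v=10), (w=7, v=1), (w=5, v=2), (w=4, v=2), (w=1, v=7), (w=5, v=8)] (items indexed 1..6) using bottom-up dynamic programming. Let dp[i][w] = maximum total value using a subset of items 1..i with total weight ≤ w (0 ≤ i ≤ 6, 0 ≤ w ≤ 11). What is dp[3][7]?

2

i\w   0   1   2   3   4   5   6   7   8   9  10  11
  0   0   0   0   0   0   0   0   0   0   0   0   0
  1   0   0   0   0   0   0   0   0  10  10  10  10
  2   0   0   0   0   0   0   0   1  10  10  10  10
  3   0   0   0   0   0   2   2   2  10  10  10  10
  4   0   0   0   0   2   2   2   2  10  10  10  10
  5   0   7   7   7   7   9   9   9  10  17  17  17
  6   0   7   7   7   7   9  15  15  15  17  17  17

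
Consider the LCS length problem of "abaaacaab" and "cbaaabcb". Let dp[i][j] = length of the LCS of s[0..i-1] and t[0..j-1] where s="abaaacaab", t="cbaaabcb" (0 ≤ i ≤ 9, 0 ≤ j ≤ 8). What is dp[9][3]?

2

   ''  c  b  a  a  a  b  c  b
''  0  0  0  0  0  0  0  0  0
 a  0  0  0  1  1  1  1  1  1
 b  0  0  1  1  1  1  2  2  2
 a  0  0  1  2  2  2  2  2  2
 a  0  0  1  2  3  3  3  3  3
 a  0  0  1  2  3  4  4  4  4
 c  0  1  1  2  3  4  4  5  5
 a  0  1  1  2  3  4  4  5  5
 a  0  1  1  2  3  4  4  5  5
 b  0  1  2  2  3  4  5  5  6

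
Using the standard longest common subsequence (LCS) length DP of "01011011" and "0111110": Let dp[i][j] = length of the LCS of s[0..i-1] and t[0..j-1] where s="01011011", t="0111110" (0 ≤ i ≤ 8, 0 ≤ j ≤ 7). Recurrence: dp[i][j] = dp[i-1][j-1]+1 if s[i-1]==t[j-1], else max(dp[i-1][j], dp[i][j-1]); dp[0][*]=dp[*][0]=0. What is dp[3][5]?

2

   ''  0  1  1  1  1  1  0
''  0  0  0  0  0  0  0  0
 0  0  1  1  1  1  1  1  1
 1  0  1  2  2  2  2  2  2
 0  0  1  2  2  2  2  2  3
 1  0  1  2  3  3  3  3  3
 1  0  1  2  3  4  4  4  4
 0  0  1  2  3  4  4  4  5
 1  0  1  2  3  4  5  5  5
 1  0  1  2  3  4  5  6  6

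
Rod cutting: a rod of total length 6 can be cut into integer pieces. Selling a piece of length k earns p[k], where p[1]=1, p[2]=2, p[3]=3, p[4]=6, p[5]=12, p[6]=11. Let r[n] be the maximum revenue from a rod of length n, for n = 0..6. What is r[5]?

   n    0    1    2    3    4    5    6
r[n]    0    1    2    3    6   12   13

12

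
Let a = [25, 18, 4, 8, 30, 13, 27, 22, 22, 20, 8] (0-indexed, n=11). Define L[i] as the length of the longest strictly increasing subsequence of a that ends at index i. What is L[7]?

   i    0    1    2    3    4    5    6    7    8    9   10
a[i]   25   18    4    8   30   13   27   22   22   20    8
L[i]    1    1    1    2    3    3    4    4    4    4    2

4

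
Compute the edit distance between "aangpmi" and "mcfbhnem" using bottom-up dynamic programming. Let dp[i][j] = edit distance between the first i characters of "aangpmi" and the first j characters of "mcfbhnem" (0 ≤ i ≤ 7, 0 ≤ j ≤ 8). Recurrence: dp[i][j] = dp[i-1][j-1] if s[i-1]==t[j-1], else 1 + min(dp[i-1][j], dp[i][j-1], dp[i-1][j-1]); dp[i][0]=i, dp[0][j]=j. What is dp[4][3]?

4

   ''  m  c  f  b  h  n  e  m
''  0  1  2  3  4  5  6  7  8
 a  1  1  2  3  4  5  6  7  8
 a  2  2  2  3  4  5  6  7  8
 n  3  3  3  3  4  5  5  6  7
 g  4  4  4  4  4  5  6  6  7
 p  5  5  5  5  5  5  6  7  7
 m  6  5  6  6  6  6  6  7  7
 i  7  6  6  7  7  7  7  7  8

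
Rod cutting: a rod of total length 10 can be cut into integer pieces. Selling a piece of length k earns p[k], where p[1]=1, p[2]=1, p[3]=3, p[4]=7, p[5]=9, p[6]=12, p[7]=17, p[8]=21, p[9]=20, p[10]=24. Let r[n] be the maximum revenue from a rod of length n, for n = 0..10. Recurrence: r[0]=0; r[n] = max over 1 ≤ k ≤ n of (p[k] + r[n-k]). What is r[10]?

24

   n    0    1    2    3    4    5    6    7    8    9   10
r[n]    0    1    2    3    7    9   12   17   21   22   24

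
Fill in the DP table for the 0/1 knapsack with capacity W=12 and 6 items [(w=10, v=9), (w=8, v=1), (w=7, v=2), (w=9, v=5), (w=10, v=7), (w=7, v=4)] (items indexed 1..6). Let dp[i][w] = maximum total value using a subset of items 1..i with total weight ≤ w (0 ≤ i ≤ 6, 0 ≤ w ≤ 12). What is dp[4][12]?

i\w   0   1   2   3   4   5   6   7   8   9  10  11  12
  0   0   0   0   0   0   0   0   0   0   0   0   0   0
  1   0   0   0   0   0   0   0   0   0   0   9   9   9
  2   0   0   0   0   0   0   0   0   1   1   9   9   9
  3   0   0   0   0   0   0   0   2   2   2   9   9   9
  4   0   0   0   0   0   0   0   2   2   5   9   9   9
  5   0   0   0   0   0   0   0   2   2   5   9   9   9
  6   0   0   0   0   0   0   0   4   4   5   9   9   9

9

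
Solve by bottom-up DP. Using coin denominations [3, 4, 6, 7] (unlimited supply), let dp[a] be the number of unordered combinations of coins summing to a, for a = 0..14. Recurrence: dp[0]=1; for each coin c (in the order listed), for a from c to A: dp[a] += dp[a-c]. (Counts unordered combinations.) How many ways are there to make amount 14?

after  coin     0     1     2     3     4     5     6     7     8     9    10    11    12    13    14
          3     1     0     0     1     0     0     1     0     0     1     0     0     1     0     0
          4     1     0     0     1     1     0     1     1     1     1     1     1     2     1     1
          6     1     0     0     1     1     0     2     1     1     2     2     1     4     2     2
          7     1     0     0     1     1     0     2     2     1     2     3     2     4     4     4

4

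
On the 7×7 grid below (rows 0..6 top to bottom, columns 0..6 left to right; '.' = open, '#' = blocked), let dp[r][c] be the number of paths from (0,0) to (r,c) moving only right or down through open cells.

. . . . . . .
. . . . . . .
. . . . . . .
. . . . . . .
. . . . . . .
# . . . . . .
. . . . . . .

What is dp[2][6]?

r\c   0   1   2   3   4   5   6
  0   1   1   1   1   1   1   1
  1   1   2   3   4   5   6   7
  2   1   3   6  10  15  21  28
  3   1   4  10  20  35  56  84
  4   1   5  15  35  70 126 210
  5   0   5  20  55 125 251 461
  6   0   5  25  80 205 456 917

28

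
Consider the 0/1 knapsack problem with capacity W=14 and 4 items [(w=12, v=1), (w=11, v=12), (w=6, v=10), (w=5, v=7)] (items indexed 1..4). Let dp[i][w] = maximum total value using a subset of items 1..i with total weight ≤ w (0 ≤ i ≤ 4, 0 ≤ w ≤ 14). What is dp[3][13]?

i\w   0   1   2   3   4   5   6   7   8   9  10  11  12  13  14
  0   0   0   0   0   0   0   0   0   0   0   0   0   0   0   0
  1   0   0   0   0   0   0   0   0   0   0   0   0   1   1   1
  2   0   0   0   0   0   0   0   0   0   0   0  12  12  12  12
  3   0   0   0   0   0   0  10  10  10  10  10  12  12  12  12
  4   0   0   0   0   0   7  10  10  10  10  10  17  17  17  17

12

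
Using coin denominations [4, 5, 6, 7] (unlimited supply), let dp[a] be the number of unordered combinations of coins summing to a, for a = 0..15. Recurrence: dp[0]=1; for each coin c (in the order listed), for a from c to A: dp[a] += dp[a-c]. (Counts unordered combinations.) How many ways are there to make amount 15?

after  coin     0     1     2     3     4     5     6     7     8     9    10    11    12    13    14    15
          4     1     0     0     0     1     0     0     0     1     0     0     0     1     0     0     0
          5     1     0     0     0     1     1     0     0     1     1     1     0     1     1     1     1
          6     1     0     0     0     1     1     1     0     1     1     2     1     2     1     2     2
          7     1     0     0     0     1     1     1     1     1     1     2     2     3     2     3     3

3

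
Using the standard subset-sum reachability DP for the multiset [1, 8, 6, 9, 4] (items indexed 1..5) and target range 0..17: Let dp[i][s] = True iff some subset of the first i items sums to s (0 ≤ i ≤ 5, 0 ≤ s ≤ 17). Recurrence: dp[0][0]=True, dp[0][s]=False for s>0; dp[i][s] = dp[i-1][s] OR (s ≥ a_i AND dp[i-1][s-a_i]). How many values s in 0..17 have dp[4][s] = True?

11

i\s   0   1   2   3   4   5   6   7   8   9  10  11  12  13  14  15  16  17
  0   T   F   F   F   F   F   F   F   F   F   F   F   F   F   F   F   F   F
  1   T   T   F   F   F   F   F   F   F   F   F   F   F   F   F   F   F   F
  2   T   T   F   F   F   F   F   F   T   T   F   F   F   F   F   F   F   F
  3   T   T   F   F   F   F   T   T   T   T   F   F   F   F   T   T   F   F
  4   T   T   F   F   F   F   T   T   T   T   T   F   F   F   T   T   T   T
  5   T   T   F   F   T   T   T   T   T   T   T   T   T   T   T   T   T   T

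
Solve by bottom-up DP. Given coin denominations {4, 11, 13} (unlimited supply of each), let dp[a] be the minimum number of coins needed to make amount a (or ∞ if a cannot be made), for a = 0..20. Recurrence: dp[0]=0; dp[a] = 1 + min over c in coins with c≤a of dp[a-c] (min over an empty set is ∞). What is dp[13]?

1

 a  0  1  2  3  4  5  6  7  8  9 10 11 12 13 14 15 16 17 18 19 20
dp  0  -  -  -  1  -  -  -  2  -  -  1  3  1  -  2  4  2  -  3  5
(- denotes ∞ / unreachable)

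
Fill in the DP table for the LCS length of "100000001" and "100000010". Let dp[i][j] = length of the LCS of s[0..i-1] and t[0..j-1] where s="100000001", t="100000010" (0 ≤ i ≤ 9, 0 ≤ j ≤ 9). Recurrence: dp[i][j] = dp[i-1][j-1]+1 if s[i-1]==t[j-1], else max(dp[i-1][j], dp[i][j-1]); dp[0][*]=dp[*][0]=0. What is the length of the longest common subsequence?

8

   ''  1  0  0  0  0  0  0  1  0
''  0  0  0  0  0  0  0  0  0  0
 1  0  1  1  1  1  1  1  1  1  1
 0  0  1  2  2  2  2  2  2  2  2
 0  0  1  2  3  3  3  3  3  3  3
 0  0  1  2  3  4  4  4  4  4  4
 0  0  1  2  3  4  5  5  5  5  5
 0  0  1  2  3  4  5  6  6  6  6
 0  0  1  2  3  4  5  6  7  7  7
 0  0  1  2  3  4  5  6  7  7  8
 1  0  1  2  3  4  5  6  7  8  8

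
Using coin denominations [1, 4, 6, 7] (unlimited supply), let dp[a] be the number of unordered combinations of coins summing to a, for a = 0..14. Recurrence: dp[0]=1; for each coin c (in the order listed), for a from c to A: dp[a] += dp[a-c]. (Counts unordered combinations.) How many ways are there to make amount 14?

12

after  coin     0     1     2     3     4     5     6     7     8     9    10    11    12    13    14
          1     1     1     1     1     1     1     1     1     1     1     1     1     1     1     1
          4     1     1     1     1     2     2     2     2     3     3     3     3     4     4     4
          6     1     1     1     1     2     2     3     3     4     4     5     5     7     7     8
          7     1     1     1     1     2     2     3     4     5     5     6     7     9    10    12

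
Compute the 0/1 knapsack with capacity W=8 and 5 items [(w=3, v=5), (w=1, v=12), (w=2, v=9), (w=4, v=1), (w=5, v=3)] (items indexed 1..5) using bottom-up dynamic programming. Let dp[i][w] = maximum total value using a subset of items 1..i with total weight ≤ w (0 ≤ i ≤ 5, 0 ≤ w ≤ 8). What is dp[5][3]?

21

i\w   0   1   2   3   4   5   6   7   8
  0   0   0   0   0   0   0   0   0   0
  1   0   0   0   5   5   5   5   5   5
  2   0  12  12  12  17  17  17  17  17
  3   0  12  12  21  21  21  26  26  26
  4   0  12  12  21  21  21  26  26  26
  5   0  12  12  21  21  21  26  26  26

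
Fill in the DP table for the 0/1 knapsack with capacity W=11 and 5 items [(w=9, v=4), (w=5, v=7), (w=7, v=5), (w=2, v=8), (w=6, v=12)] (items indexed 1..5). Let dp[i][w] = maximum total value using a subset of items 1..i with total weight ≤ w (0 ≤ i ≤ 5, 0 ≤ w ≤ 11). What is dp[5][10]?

i\w   0   1   2   3   4   5   6   7   8   9  10  11
  0   0   0   0   0   0   0   0   0   0   0   0   0
  1   0   0   0   0   0   0   0   0   0   4   4   4
  2   0   0   0   0   0   7   7   7   7   7   7   7
  3   0   0   0   0   0   7   7   7   7   7   7   7
  4   0   0   8   8   8   8   8  15  15  15  15  15
  5   0   0   8   8   8   8  12  15  20  20  20  20

20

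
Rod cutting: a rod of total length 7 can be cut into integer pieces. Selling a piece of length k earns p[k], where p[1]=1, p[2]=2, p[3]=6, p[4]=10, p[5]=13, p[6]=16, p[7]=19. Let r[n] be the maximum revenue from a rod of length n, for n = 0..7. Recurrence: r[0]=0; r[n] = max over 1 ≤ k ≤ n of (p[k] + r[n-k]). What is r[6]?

   n    0    1    2    3    4    5    6    7
r[n]    0    1    2    6   10   13   16   19

16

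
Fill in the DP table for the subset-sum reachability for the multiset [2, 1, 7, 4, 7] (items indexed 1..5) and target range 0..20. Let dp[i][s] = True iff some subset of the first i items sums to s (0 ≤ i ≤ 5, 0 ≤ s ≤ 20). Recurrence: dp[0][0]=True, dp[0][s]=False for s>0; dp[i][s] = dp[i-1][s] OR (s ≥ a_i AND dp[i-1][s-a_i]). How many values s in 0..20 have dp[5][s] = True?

i\s   0   1   2   3   4   5   6   7   8   9  10  11  12  13  14  15  16  17  18  19  20
  0   T   F   F   F   F   F   F   F   F   F   F   F   F   F   F   F   F   F   F   F   F
  1   T   F   T   F   F   F   F   F   F   F   F   F   F   F   F   F   F   F   F   F   F
  2   T   T   T   T   F   F   F   F   F   F   F   F   F   F   F   F   F   F   F   F   F
  3   T   T   T   T   F   F   F   T   T   T   T   F   F   F   F   F   F   F   F   F   F
  4   T   T   T   T   T   T   T   T   T   T   T   T   T   T   T   F   F   F   F   F   F
  5   T   T   T   T   T   T   T   T   T   T   T   T   T   T   T   T   T   T   T   T   T

21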